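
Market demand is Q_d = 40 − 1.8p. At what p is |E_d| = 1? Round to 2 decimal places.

11.11

For linear demand Q_d = a − bp, E = −bp/(a − bp). |E| = 1 ⇒ bp = a − bp ⇒ p = a/(2b).
p = 40/(2·1.8) ≈ 11.11.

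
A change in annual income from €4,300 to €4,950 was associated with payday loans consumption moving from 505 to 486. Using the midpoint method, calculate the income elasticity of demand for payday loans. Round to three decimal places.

-0.273

%ΔQ = (486 − 505)/[(505+486)/2] = -19/495.5 ≈ -0.0383.
%ΔY = (4,950 − 4,300)/[(4,300+4,950)/2] = 650/4625 ≈ 0.1405.
E_I = %ΔQ/%ΔY ≈ -0.273.
E_I < 0: inferior good.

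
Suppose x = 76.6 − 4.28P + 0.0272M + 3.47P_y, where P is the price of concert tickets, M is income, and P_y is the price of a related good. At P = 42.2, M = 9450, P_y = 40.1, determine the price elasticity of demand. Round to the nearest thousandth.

x = 76.6 − 4.28(42.2) + 0.0272(9450) + 3.47(40.1) = 76.6 − 180.616 + 257.04 + 139.147 = 292.171.
∂x/∂P = −4.28, so E_p = (−4.28)·(42.2/292.171) ≈ -0.618.
|E_p| < 1: demand is inelastic.

-0.618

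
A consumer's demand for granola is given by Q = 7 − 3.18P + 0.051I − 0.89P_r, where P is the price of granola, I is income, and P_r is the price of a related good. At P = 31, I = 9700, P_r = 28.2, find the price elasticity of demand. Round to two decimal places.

Q = 7 − 3.18(31) + 0.051(9700) − 0.89(28.2) = 7 − 98.58 + 494.7 − 25.098 = 378.022.
∂Q/∂P = −3.18, so E_p = (−3.18)·(31/378.022) ≈ -0.26.
|E_p| < 1: demand is inelastic.

-0.26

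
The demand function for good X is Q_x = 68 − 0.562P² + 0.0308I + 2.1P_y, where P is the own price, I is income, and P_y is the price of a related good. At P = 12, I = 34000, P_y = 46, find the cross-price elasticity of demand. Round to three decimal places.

Evaluating quantity at (P, I, P_y) gives Q_x = 68 − 0.562(12)² + 0.0308(34000) + 2.1(46) = 68 − 80.928 + 1047.2 + 96.6 = 1130.872.
∂Q_x/∂P_y = +2.1, so E_xy = 2.1·(46/1130.872) ≈ 0.085.
E_xy > 0: the goods are substitutes.

0.085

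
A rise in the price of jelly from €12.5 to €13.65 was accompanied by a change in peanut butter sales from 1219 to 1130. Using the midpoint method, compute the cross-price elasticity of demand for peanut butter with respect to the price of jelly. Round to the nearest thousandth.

-0.862

%ΔQ_x = (1130 − 1219)/[(1219+1130)/2] = -89/1174.5 ≈ -0.0758.
%ΔP_y = (13.65 − 12.5)/[(12.5+13.65)/2] ≈ 0.0880.
E_xy = -0.0758/0.0880 ≈ -0.862.
E_xy < 0, so peanut butter and jelly are complements.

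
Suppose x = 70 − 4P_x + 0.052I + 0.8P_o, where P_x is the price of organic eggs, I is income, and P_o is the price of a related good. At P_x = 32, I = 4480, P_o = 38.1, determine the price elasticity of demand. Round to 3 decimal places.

-0.623

First evaluate x: 70 − 4(32) + 0.052(4480) + 0.8(38.1) = 70 − 128 + 232.96 + 30.48 = 205.44.
∂x/∂P_x = −4, so E_p = (−4)·(32/205.44) ≈ -0.623.
|E_p| < 1: demand is inelastic.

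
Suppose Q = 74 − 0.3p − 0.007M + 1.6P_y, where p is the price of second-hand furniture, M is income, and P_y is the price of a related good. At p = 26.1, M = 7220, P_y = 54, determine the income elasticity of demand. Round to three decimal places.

-0.495

First evaluate Q: 74 − 0.3(26.1) − 0.007(7220) + 1.6(54) = 74 − 7.83 − 50.54 + 86.4 = 102.03.
∂Q/∂M = −0.007, so E_I = -0.007·(7220/102.03) ≈ -0.495.
E_I < 0: inferior good.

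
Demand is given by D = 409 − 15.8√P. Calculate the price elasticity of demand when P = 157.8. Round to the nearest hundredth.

At P = 157.8, D = 210.5228.
dD/dP = −15.8/(2√P) = −15.8/(2·12.5618).
Point elasticity E = (dD/dP)·(P/D) = -0.6289 × 157.8/210.5228 ≈ -0.47.
|E| < 1, so demand is inelastic at this price.

-0.47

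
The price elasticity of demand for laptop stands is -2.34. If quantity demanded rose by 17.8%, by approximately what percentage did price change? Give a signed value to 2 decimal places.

-7.61

%ΔQ ≈ E × %ΔP ⇒ %ΔP = %ΔQ / E = (17.8%)/(-2.34) ≈ -7.61%.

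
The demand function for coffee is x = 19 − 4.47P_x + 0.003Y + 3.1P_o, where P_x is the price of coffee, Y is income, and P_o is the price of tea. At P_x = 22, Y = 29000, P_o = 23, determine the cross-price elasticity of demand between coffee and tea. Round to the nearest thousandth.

0.903

First evaluate x: 19 − 4.47(22) + 0.003(29000) + 3.1(23) = 19 − 98.34 + 87 + 71.3 = 78.96.
∂x/∂P_o = +3.1, so E_xy = 3.1·(23/78.96) ≈ 0.903.
E_xy > 0: the goods are substitutes.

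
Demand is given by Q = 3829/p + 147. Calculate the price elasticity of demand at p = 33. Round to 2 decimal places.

At p = 33, Q = 263.0303.
dQ/dp = −3829/p² = −3.5161.
Point elasticity E = (dQ/dp)·(p/Q) = -3.5161 × 33/263.0303 ≈ -0.44.
|E| < 1, so demand is inelastic at this price.

-0.44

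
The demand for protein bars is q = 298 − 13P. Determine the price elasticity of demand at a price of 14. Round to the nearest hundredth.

-1.57

At P = 14, q = 116.
dq/dP = −13.
Point elasticity E = (dq/dP)·(P/q) = -13 × 14/116 ≈ -1.57.
|E| > 1, so demand is elastic at this price.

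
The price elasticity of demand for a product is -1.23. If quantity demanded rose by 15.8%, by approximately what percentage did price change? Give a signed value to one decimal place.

-12.8

%ΔQ ≈ E × %ΔP ⇒ %ΔP = %ΔQ / E = (15.8%)/(-1.23) ≈ -12.8%.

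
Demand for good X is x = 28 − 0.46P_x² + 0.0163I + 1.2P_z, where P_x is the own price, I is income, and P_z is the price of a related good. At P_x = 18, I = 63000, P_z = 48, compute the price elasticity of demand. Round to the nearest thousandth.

-0.309

x = 28 − 0.46(18)² + 0.0163(63000) + 1.2(48) = 28 − 149.04 + 1026.9 + 57.6 = 963.46.
∂x/∂P_x = −2·0.46·P_x = -16.56, so E_p = -16.56·(18/963.46) ≈ -0.309.
|E_p| < 1: demand is inelastic.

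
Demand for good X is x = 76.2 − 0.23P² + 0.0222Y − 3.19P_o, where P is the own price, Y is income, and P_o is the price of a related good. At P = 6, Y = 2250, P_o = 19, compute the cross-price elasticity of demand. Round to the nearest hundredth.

-1.06

Evaluating quantity at (P, Y, P_o) gives x = 76.2 − 0.23(6)² + 0.0222(2250) − 3.19(19) = 76.2 − 8.28 + 49.95 − 60.61 = 57.26.
∂x/∂P_o = −3.19, so E_xy = -3.19·(19/57.26) ≈ -1.06.
E_xy < 0: the goods are complements.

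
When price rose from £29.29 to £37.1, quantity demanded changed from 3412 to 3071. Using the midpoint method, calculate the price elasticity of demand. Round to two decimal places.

-0.45

%ΔQ = (3071 − 3412)/[(3412 + 3071)/2] = -341/3241.5 ≈ -0.1052.
%Δp = (37.1 − 29.29)/[(29.29 + 37.1)/2] = 7.81/33.195 ≈ 0.2353.
Arc elasticity E = %ΔQ/%Δp ≈ -0.1052/0.2353 ≈ -0.45.
|E| < 1: demand is inelastic over this range.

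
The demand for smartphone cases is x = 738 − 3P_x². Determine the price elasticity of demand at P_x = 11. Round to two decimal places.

At P_x = 11, x = 375.
dx/dP_x = −2·3·P_x = −66.
Point elasticity E = (dx/dP_x)·(P_x/x) = -66 × 11/375 ≈ -1.94.
|E| > 1, so demand is elastic at this price.

-1.94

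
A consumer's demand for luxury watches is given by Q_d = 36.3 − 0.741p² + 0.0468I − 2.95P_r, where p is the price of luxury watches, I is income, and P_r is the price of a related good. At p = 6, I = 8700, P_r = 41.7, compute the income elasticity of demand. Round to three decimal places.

At the given point, Q_d = 36.3 − 0.741(6)² + 0.0468(8700) − 2.95(41.7) = 36.3 − 26.676 + 407.16 − 123.015 = 293.769.
∂Q_d/∂I = +0.0468, so E_I = 0.0468·(8700/293.769) ≈ 1.386.
E_I > 1: normal good (luxury).

1.386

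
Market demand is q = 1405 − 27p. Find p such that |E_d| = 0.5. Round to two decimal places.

Set −bp/(a − bp) = −0.5 ⇒ bp = 0.5(a − bp) ⇒ bp(1+0.5) = 0.5·a.
p = 0.5·1405/(27·1.5) ≈ 17.35.

17.35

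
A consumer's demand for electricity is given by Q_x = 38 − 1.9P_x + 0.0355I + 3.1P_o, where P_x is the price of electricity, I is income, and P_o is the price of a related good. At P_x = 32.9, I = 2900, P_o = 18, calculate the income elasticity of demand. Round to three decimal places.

At the given point, Q_x = 38 − 1.9(32.9) + 0.0355(2900) + 3.1(18) = 38 − 62.51 + 102.95 + 55.8 = 134.24.
∂Q_x/∂I = +0.0355, so E_I = 0.0355·(2900/134.24) ≈ 0.767.
E_I ∈ (0,1): normal good (necessity).

0.767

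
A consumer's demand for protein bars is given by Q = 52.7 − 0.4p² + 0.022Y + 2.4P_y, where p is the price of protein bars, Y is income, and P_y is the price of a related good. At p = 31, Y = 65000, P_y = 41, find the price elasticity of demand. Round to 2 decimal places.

-0.64

Q = 52.7 − 0.4(31)² + 0.022(65000) + 2.4(41) = 52.7 − 384.4 + 1430 + 98.4 = 1196.7.
∂Q/∂p = −2·0.4·p = -24.8, so E_p = -24.8·(31/1196.7) ≈ -0.64.
|E_p| < 1: demand is inelastic.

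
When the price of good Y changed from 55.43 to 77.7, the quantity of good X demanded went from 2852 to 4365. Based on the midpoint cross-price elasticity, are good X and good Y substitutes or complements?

substitutes

%ΔQ_x = (4365 − 2852)/[(2852+4365)/2] = 1513/3608.5 ≈ 0.4193.
%ΔP_y = (77.7 − 55.43)/[(55.43+77.7)/2] ≈ 0.3346.
E_xy = 0.4193/0.3346 ≈ 1.253.
E_xy > 0, so the goods are substitutes.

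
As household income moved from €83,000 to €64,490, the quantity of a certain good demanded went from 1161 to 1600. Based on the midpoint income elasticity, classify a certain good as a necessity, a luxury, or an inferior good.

%ΔQ = (1600 − 1161)/[(1161+1600)/2] = 439/1380.5 ≈ 0.3180.
%ΔY = (64,490 − 83,000)/[(83,000+64,490)/2] = -18510/73745 ≈ -0.2510.
E_I = %ΔQ/%ΔY ≈ -1.267.
E_I < 0: inferior good.

inferior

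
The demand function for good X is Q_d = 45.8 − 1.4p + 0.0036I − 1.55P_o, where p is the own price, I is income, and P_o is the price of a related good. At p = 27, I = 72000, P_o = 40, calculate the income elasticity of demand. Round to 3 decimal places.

1.263

Evaluating quantity at (p, I, P_o) gives Q_d = 45.8 − 1.4(27) + 0.0036(72000) − 1.55(40) = 45.8 − 37.8 + 259.2 − 62 = 205.2.
∂Q_d/∂I = +0.0036, so E_I = 0.0036·(72000/205.2) ≈ 1.263.
E_I > 1: normal good (luxury).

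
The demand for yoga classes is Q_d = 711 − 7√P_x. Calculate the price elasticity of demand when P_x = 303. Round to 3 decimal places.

-0.103

At P_x = 303, Q_d = 589.1517.
dQ_d/dP_x = −7/(2√P_x) = −7/(2·17.4069).
Point elasticity E = (dQ_d/dP_x)·(P_x/Q_d) = -0.2011 × 303/589.1517 ≈ -0.103.
|E| < 1, so demand is inelastic at this price.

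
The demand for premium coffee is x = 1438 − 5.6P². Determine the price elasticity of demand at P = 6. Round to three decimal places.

-0.326

At P = 6, x = 1236.4.
dx/dP = −2·5.6·P = −67.2.
Point elasticity E = (dx/dP)·(P/x) = -67.2 × 6/1236.4 ≈ -0.326.
|E| < 1, so demand is inelastic at this price.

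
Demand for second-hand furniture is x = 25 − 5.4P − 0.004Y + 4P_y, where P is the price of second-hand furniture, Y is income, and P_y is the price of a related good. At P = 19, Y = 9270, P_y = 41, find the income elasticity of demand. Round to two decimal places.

-0.75

Evaluating quantity at (P, Y, P_y) gives x = 25 − 5.4(19) − 0.004(9270) + 4(41) = 25 − 102.6 − 37.08 + 164 = 49.32.
∂x/∂Y = −0.004, so E_I = -0.004·(9270/49.32) ≈ -0.75.
E_I < 0: inferior good.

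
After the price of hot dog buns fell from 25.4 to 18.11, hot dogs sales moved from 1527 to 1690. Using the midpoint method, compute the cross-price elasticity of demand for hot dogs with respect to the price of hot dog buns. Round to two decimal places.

-0.30

%ΔQ_x = (1690 − 1527)/[(1527+1690)/2] = 163/1608.5 ≈ 0.1013.
%ΔP_y = (18.11 − 25.4)/[(25.4+18.11)/2] ≈ -0.3351.
E_xy = 0.1013/-0.3351 ≈ -0.30.
E_xy < 0, so hot dogs and hot dog buns are complements.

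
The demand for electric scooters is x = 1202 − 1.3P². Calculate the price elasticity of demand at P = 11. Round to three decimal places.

-0.301

At P = 11, x = 1044.7.
dx/dP = −2·1.3·P = −28.6.
Point elasticity E = (dx/dP)·(P/x) = -28.6 × 11/1044.7 ≈ -0.301.
|E| < 1, so demand is inelastic at this price.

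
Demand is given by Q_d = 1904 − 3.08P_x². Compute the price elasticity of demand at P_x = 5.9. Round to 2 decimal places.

At P_x = 5.9, Q_d = 1796.7852.
dQ_d/dP_x = −2·3.08·P_x = −36.344.
Point elasticity E = (dQ_d/dP_x)·(P_x/Q_d) = -36.344 × 5.9/1796.7852 ≈ -0.12.
|E| < 1, so demand is inelastic at this price.

-0.12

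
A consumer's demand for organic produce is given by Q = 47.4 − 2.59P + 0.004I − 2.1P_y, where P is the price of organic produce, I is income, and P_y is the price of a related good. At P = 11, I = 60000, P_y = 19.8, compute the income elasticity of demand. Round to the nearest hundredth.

Substituting, Q = 47.4 − 2.59(11) + 0.004(60000) − 2.1(19.8) = 47.4 − 28.49 + 240 − 41.58 = 217.33.
∂Q/∂I = +0.004, so E_I = 0.004·(60000/217.33) ≈ 1.10.
E_I > 1: normal good (luxury).

1.10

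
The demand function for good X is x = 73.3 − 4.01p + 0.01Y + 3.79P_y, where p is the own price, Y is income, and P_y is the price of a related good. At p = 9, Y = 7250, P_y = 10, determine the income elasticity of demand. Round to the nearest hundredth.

0.49

Substituting, x = 73.3 − 4.01(9) + 0.01(7250) + 3.79(10) = 73.3 − 36.09 + 72.5 + 37.9 = 147.61.
∂x/∂Y = +0.01, so E_I = 0.01·(7250/147.61) ≈ 0.49.
E_I ∈ (0,1): normal good (necessity).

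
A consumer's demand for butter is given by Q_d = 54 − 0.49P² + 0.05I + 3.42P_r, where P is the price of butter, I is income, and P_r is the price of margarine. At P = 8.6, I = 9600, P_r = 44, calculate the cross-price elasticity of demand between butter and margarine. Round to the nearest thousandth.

At the given point, Q_d = 54 − 0.49(8.6)² + 0.05(9600) + 3.42(44) = 54 − 36.2404 + 480 + 150.48 = 648.2396.
∂Q_d/∂P_r = +3.42, so E_xy = 3.42·(44/648.2396) ≈ 0.232.
E_xy > 0: the goods are substitutes.

0.232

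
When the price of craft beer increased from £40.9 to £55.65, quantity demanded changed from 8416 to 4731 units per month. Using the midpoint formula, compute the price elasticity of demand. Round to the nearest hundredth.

-1.83

%ΔQ = (4731 − 8416)/[(8416 + 4731)/2] = -3685/6573.5 ≈ -0.5606.
%ΔP = (55.65 − 40.9)/[(40.9 + 55.65)/2] = 14.75/48.275 ≈ 0.3055.
Arc elasticity E = %ΔQ/%ΔP ≈ -0.5606/0.3055 ≈ -1.83.
|E| > 1: demand is elastic over this range.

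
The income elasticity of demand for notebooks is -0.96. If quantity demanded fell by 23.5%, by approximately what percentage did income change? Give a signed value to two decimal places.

24.48

%ΔQ ≈ E × %ΔI ⇒ %ΔI = %ΔQ / E = (-23.5%)/(-0.96) ≈ 24.48%.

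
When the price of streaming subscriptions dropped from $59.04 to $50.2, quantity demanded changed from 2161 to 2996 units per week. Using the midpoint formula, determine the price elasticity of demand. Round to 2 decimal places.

-2.00

%Δq = (2996 − 2161)/[(2161 + 2996)/2] = 835/2578.5 ≈ 0.3238.
%ΔP = (50.2 − 59.04)/[(59.04 + 50.2)/2] = -8.84/54.62 ≈ -0.1618.
Arc elasticity E = %Δq/%ΔP ≈ 0.3238/-0.1618 ≈ -2.00.
|E| > 1: demand is elastic over this range.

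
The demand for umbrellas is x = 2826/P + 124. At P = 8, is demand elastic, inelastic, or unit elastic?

At P = 8, x = 477.25.
dx/dP = −2826/P² = −44.1562.
Point elasticity E = (dx/dP)·(P/x) = -44.1563 × 8/477.25 ≈ -0.740.
|E| ≈ 0.740 < 1, so demand is inelastic.

inelastic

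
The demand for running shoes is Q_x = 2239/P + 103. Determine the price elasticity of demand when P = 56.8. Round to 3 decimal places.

-0.277

At P = 56.8, Q_x = 142.419.
dQ_x/dP = −2239/P² = −0.694.
Point elasticity E = (dQ_x/dP)·(P/Q_x) = -0.694 × 56.8/142.419 ≈ -0.277.
|E| < 1, so demand is inelastic at this price.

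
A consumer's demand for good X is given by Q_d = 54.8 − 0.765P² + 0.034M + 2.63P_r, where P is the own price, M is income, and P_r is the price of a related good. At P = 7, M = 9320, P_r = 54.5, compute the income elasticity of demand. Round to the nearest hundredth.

0.66

Q_d = 54.8 − 0.765(7)² + 0.034(9320) + 2.63(54.5) = 54.8 − 37.485 + 316.88 + 143.335 = 477.53.
∂Q_d/∂M = +0.034, so E_I = 0.034·(9320/477.53) ≈ 0.66.
E_I ∈ (0,1): normal good (necessity).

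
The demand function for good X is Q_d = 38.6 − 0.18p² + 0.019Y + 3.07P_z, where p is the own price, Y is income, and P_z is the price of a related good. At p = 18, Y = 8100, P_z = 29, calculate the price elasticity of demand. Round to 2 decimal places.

Q_d = 38.6 − 0.18(18)² + 0.019(8100) + 3.07(29) = 38.6 − 58.32 + 153.9 + 89.03 = 223.21.
∂Q_d/∂p = −2·0.18·p = -6.48, so E_p = -6.48·(18/223.21) ≈ -0.52.
|E_p| < 1: demand is inelastic.

-0.52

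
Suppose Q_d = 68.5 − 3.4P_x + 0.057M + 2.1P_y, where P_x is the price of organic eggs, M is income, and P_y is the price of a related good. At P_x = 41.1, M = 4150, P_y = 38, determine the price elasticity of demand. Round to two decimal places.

-0.57

At the given point, Q_d = 68.5 − 3.4(41.1) + 0.057(4150) + 2.1(38) = 68.5 − 139.74 + 236.55 + 79.8 = 245.11.
∂Q_d/∂P_x = −3.4, so E_p = (−3.4)·(41.1/245.11) ≈ -0.57.
|E_p| < 1: demand is inelastic.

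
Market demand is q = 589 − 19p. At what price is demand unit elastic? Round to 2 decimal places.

15.50

For linear demand q = a − bp, E = −bp/(a − bp). |E| = 1 ⇒ bp = a − bp ⇒ p = a/(2b).
p = 589/(2·19) = 15.50.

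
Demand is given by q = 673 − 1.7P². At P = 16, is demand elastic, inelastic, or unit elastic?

At P = 16, q = 237.8.
dq/dP = −2·1.7·P = −54.4.
Point elasticity E = (dq/dP)·(P/q) = -54.4 × 16/237.8 ≈ -3.660.
|E| ≈ 3.660 > 1, so demand is elastic.

elastic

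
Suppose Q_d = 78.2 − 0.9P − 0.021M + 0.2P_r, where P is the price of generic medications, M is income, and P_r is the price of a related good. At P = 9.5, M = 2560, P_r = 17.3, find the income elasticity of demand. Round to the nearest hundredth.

-2.78

Evaluating quantity at (P, M, P_r) gives Q_d = 78.2 − 0.9(9.5) − 0.021(2560) + 0.2(17.3) = 78.2 − 8.55 − 53.76 + 3.46 = 19.35.
∂Q_d/∂M = −0.021, so E_I = -0.021·(2560/19.35) ≈ -2.78.
E_I < 0: inferior good.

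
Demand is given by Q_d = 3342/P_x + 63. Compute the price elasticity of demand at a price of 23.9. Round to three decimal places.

-0.689

At P_x = 23.9, Q_d = 202.8326.
dQ_d/dP_x = −3342/P_x² = −5.8507.
Point elasticity E = (dQ_d/dP_x)·(P_x/Q_d) = -5.8507 × 23.9/202.8326 ≈ -0.689.
|E| < 1, so demand is inelastic at this price.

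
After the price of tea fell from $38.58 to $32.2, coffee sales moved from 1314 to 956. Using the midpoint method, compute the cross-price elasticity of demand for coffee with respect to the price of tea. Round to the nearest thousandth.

%ΔQ_x = (956 − 1314)/[(1314+956)/2] = -358/1135 ≈ -0.3154.
%ΔP_y = (32.2 − 38.58)/[(38.58+32.2)/2] ≈ -0.1803.
E_xy = -0.3154/-0.1803 ≈ 1.750.
E_xy > 0, so coffee and tea are substitutes.

1.750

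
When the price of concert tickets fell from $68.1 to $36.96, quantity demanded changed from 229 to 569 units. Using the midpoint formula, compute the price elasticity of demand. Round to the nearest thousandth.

-1.437

%ΔQ = (569 − 229)/[(229 + 569)/2] = 340/399 ≈ 0.8521.
%Δp = (36.96 − 68.1)/[(68.1 + 36.96)/2] = -31.14/52.53 ≈ -0.5928.
Arc elasticity E = %ΔQ/%Δp ≈ 0.8521/-0.5928 ≈ -1.437.
|E| > 1: demand is elastic over this range.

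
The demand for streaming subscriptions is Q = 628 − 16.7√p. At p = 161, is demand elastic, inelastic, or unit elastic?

inelastic

At p = 161, Q = 416.1008.
dQ/dp = −16.7/(2√p) = −16.7/(2·12.6886).
Point elasticity E = (dQ/dp)·(p/Q) = -0.6581 × 161/416.1008 ≈ -0.255.
|E| ≈ 0.255 < 1, so demand is inelastic.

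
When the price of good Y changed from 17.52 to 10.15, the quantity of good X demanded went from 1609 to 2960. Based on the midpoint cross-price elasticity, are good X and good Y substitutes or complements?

complements

%ΔQ_x = (2960 − 1609)/[(1609+2960)/2] = 1351/2284.5 ≈ 0.5914.
%ΔP_y = (10.15 − 17.52)/[(17.52+10.15)/2] ≈ -0.5327.
E_xy = 0.5914/-0.5327 ≈ -1.110.
E_xy < 0, so the goods are complements.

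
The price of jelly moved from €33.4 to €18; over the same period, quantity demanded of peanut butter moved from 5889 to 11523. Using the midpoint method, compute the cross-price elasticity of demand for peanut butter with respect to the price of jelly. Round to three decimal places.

-1.080

%ΔQ_x = (11523 − 5889)/[(5889+11523)/2] = 5634/8706 ≈ 0.6471.
%ΔP_y = (18 − 33.4)/[(33.4+18)/2] ≈ -0.5992.
E_xy = 0.6471/-0.5992 ≈ -1.080.
E_xy < 0, so peanut butter and jelly are complements.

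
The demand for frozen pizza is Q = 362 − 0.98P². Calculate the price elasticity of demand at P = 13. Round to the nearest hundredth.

-1.69

At P = 13, Q = 196.38.
dQ/dP = −2·0.98·P = −25.48.
Point elasticity E = (dQ/dP)·(P/Q) = -25.48 × 13/196.38 ≈ -1.69.
|E| > 1, so demand is elastic at this price.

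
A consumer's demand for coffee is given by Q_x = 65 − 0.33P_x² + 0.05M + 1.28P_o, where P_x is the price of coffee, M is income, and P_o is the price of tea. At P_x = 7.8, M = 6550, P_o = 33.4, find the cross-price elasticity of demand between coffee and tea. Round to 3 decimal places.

At the given point, Q_x = 65 − 0.33(7.8)² + 0.05(6550) + 1.28(33.4) = 65 − 20.0772 + 327.5 + 42.752 = 415.1748.
∂Q_x/∂P_o = +1.28, so E_xy = 1.28·(33.4/415.1748) ≈ 0.103.
E_xy > 0: the goods are substitutes.

0.103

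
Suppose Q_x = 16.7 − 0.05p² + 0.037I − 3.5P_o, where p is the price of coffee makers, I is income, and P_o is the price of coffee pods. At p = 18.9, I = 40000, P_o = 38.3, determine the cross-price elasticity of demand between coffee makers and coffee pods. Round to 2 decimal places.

-0.10

At the given point, Q_x = 16.7 − 0.05(18.9)² + 0.037(40000) − 3.5(38.3) = 16.7 − 17.8605 + 1480 − 134.05 = 1344.7895.
∂Q_x/∂P_o = −3.5, so E_xy = -3.5·(38.3/1344.7895) ≈ -0.10.
E_xy < 0: the goods are complements.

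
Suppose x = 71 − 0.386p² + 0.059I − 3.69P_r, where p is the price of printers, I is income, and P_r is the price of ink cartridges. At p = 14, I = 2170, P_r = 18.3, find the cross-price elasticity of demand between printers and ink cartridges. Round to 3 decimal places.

-1.209

Substituting, x = 71 − 0.386(14)² + 0.059(2170) − 3.69(18.3) = 71 − 75.656 + 128.03 − 67.527 = 55.847.
∂x/∂P_r = −3.69, so E_xy = -3.69·(18.3/55.847) ≈ -1.209.
E_xy < 0: the goods are complements.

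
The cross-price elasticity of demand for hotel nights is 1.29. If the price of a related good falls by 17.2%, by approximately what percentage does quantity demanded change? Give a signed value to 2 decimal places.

-22.19

%ΔQ ≈ E × %ΔP_y = (1.29) × (-17.2%) ≈ -22.19%.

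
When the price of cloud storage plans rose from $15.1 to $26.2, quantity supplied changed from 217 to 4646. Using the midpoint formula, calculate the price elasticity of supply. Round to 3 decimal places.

3.389

%Δq = (4646 − 217)/[(217 + 4646)/2] = 4429/2431.5 ≈ 1.8215.
%ΔP = (26.2 − 15.1)/[(15.1 + 26.2)/2] = 11.1/20.65 ≈ 0.5375.
Arc elasticity E = %Δq/%ΔP ≈ 1.8215/0.5375 ≈ 3.389.
|E| > 1: supply is elastic over this range.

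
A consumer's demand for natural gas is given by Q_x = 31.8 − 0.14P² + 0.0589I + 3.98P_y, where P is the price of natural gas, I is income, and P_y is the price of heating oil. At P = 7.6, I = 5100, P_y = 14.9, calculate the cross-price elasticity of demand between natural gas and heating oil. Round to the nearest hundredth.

0.15

First evaluate Q_x: 31.8 − 0.14(7.6)² + 0.0589(5100) + 3.98(14.9) = 31.8 − 8.0864 + 300.39 + 59.302 = 383.4056.
∂Q_x/∂P_y = +3.98, so E_xy = 3.98·(14.9/383.4056) ≈ 0.15.
E_xy > 0: the goods are substitutes.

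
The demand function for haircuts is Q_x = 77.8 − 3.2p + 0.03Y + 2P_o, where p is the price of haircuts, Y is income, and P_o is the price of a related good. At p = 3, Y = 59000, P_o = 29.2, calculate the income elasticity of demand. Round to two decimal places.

0.93

Evaluating quantity at (p, Y, P_o) gives Q_x = 77.8 − 3.2(3) + 0.03(59000) + 2(29.2) = 77.8 − 9.6 + 1770 + 58.4 = 1896.6.
∂Q_x/∂Y = +0.03, so E_I = 0.03·(59000/1896.6) ≈ 0.93.
E_I ∈ (0,1): normal good (necessity).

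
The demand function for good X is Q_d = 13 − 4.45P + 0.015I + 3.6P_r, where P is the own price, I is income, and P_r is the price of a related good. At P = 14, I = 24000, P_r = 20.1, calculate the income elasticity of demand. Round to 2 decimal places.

0.94

At the given point, Q_d = 13 − 4.45(14) + 0.015(24000) + 3.6(20.1) = 13 − 62.3 + 360 + 72.36 = 383.06.
∂Q_d/∂I = +0.015, so E_I = 0.015·(24000/383.06) ≈ 0.94.
E_I ∈ (0,1): normal good (necessity).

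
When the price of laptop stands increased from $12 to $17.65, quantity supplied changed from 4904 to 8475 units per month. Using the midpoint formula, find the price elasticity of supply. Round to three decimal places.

1.401

%ΔQ = (8475 − 4904)/[(4904 + 8475)/2] = 3571/6689.5 ≈ 0.5338.
%ΔP = (17.65 − 12)/[(12 + 17.65)/2] = 5.65/14.825 ≈ 0.3811.
Arc elasticity E = %ΔQ/%ΔP ≈ 0.5338/0.3811 ≈ 1.401.
|E| > 1: supply is elastic over this range.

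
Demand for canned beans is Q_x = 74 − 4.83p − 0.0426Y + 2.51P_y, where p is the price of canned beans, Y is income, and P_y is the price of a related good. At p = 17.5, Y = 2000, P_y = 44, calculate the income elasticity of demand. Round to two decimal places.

-5.79

Evaluating quantity at (p, Y, P_y) gives Q_x = 74 − 4.83(17.5) − 0.0426(2000) + 2.51(44) = 74 − 84.525 − 85.2 + 110.44 = 14.715.
∂Q_x/∂Y = −0.0426, so E_I = -0.0426·(2000/14.715) ≈ -5.79.
E_I < 0: inferior good.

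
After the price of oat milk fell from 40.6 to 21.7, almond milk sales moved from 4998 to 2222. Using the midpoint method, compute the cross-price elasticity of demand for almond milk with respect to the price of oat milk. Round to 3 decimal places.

%ΔQ_x = (2222 − 4998)/[(4998+2222)/2] = -2776/3610 ≈ -0.7690.
%ΔP_y = (21.7 − 40.6)/[(40.6+21.7)/2] ≈ -0.6067.
E_xy = -0.7690/-0.6067 ≈ 1.267.
E_xy > 0, so almond milk and oat milk are substitutes.

1.267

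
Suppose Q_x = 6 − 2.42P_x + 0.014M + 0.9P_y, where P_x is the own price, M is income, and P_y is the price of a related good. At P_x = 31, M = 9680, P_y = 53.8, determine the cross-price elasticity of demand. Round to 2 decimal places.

0.42

Substituting, Q_x = 6 − 2.42(31) + 0.014(9680) + 0.9(53.8) = 6 − 75.02 + 135.52 + 48.42 = 114.92.
∂Q_x/∂P_y = +0.9, so E_xy = 0.9·(53.8/114.92) ≈ 0.42.
E_xy > 0: the goods are substitutes.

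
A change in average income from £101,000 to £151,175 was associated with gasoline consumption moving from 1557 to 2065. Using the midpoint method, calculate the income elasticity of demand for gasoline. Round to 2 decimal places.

0.70

%ΔQ = (2065 − 1557)/[(1557+2065)/2] = 508/1811 ≈ 0.2805.
%ΔI = (151,175 − 101,000)/[(101,000+151,175)/2] = 50175/126087.5 ≈ 0.3979.
E_I = %ΔQ/%ΔI ≈ 0.70.
E_I ∈ (0,1): normal good (necessity).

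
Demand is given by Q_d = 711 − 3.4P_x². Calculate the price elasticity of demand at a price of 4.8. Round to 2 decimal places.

At P_x = 4.8, Q_d = 632.664.
dQ_d/dP_x = −2·3.4·P_x = −32.64.
Point elasticity E = (dQ_d/dP_x)·(P_x/Q_d) = -32.64 × 4.8/632.664 ≈ -0.25.
|E| < 1, so demand is inelastic at this price.

-0.25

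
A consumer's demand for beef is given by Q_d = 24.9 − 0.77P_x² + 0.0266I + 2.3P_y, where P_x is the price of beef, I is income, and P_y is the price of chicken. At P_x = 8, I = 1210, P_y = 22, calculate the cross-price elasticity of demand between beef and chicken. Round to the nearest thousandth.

Q_d = 24.9 − 0.77(8)² + 0.0266(1210) + 2.3(22) = 24.9 − 49.28 + 32.186 + 50.6 = 58.406.
∂Q_d/∂P_y = +2.3, so E_xy = 2.3·(22/58.406) ≈ 0.866.
E_xy > 0: the goods are substitutes.

0.866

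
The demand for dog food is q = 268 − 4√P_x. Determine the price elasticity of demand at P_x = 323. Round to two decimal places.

-0.18

At P_x = 323, q = 196.1112.
dq/dP_x = −4/(2√P_x) = −4/(2·17.9722).
Point elasticity E = (dq/dP_x)·(P_x/q) = -0.1113 × 323/196.1112 ≈ -0.18.
|E| < 1, so demand is inelastic at this price.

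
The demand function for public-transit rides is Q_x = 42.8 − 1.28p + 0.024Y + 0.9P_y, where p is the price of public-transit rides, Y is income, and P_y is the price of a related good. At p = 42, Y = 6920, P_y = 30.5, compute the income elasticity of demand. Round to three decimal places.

0.910

Q_x = 42.8 − 1.28(42) + 0.024(6920) + 0.9(30.5) = 42.8 − 53.76 + 166.08 + 27.45 = 182.57.
∂Q_x/∂Y = +0.024, so E_I = 0.024·(6920/182.57) ≈ 0.910.
E_I ∈ (0,1): normal good (necessity).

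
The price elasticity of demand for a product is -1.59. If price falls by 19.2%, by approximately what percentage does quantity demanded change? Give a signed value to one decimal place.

30.5

%ΔQ ≈ E × %ΔP = (-1.59) × (-19.2%) ≈ 30.5%.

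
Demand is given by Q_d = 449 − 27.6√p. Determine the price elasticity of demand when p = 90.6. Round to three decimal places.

-0.705

At p = 90.6, Q_d = 186.2921.
dQ_d/dp = −27.6/(2√p) = −27.6/(2·9.5184).
Point elasticity E = (dQ_d/dp)·(p/Q_d) = -1.4498 × 90.6/186.2921 ≈ -0.705.
|E| < 1, so demand is inelastic at this price.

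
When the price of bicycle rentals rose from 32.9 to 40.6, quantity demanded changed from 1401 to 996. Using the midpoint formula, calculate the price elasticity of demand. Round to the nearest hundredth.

-1.61

%ΔQ = (996 − 1401)/[(1401 + 996)/2] = -405/1198.5 ≈ -0.3379.
%ΔP = (40.6 − 32.9)/[(32.9 + 40.6)/2] = 7.7/36.75 ≈ 0.2095.
Arc elasticity E = %ΔQ/%ΔP ≈ -0.3379/0.2095 ≈ -1.61.
|E| > 1: demand is elastic over this range.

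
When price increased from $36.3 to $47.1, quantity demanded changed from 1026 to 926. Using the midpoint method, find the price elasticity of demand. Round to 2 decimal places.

-0.40

%Δq = (926 − 1026)/[(1026 + 926)/2] = -100/976 ≈ -0.1025.
%ΔP = (47.1 − 36.3)/[(36.3 + 47.1)/2] = 10.8/41.7 ≈ 0.2590.
Arc elasticity E = %Δq/%ΔP ≈ -0.1025/0.2590 ≈ -0.40.
|E| < 1: demand is inelastic over this range.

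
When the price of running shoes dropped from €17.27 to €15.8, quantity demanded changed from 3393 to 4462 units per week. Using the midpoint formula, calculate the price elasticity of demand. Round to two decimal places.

%ΔQ = (4462 − 3393)/[(3393 + 4462)/2] = 1069/3927.5 ≈ 0.2722.
%Δp = (15.8 − 17.27)/[(17.27 + 15.8)/2] = -1.47/16.535 ≈ -0.0889.
Arc elasticity E = %ΔQ/%Δp ≈ 0.2722/-0.0889 ≈ -3.06.
|E| > 1: demand is elastic over this range.

-3.06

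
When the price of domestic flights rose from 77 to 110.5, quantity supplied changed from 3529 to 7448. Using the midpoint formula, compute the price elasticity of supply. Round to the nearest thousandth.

1.998

%Δq = (7448 − 3529)/[(3529 + 7448)/2] = 3919/5488.5 ≈ 0.7140.
%ΔP = (110.5 − 77)/[(77 + 110.5)/2] = 33.5/93.75 ≈ 0.3573.
Arc elasticity E = %Δq/%ΔP ≈ 0.7140/0.3573 ≈ 1.998.
|E| > 1: supply is elastic over this range.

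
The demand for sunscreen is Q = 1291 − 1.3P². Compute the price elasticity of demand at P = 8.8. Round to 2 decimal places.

-0.17

At P = 8.8, Q = 1190.328.
dQ/dP = −2·1.3·P = −22.88.
Point elasticity E = (dQ/dP)·(P/Q) = -22.88 × 8.8/1190.328 ≈ -0.17.
|E| < 1, so demand is inelastic at this price.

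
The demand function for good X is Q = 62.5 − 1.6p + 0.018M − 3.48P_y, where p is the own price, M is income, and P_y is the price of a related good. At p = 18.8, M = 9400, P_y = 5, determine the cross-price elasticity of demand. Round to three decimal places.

-0.094

At the given point, Q = 62.5 − 1.6(18.8) + 0.018(9400) − 3.48(5) = 62.5 − 30.08 + 169.2 − 17.4 = 184.22.
∂Q/∂P_y = −3.48, so E_xy = -3.48·(5/184.22) ≈ -0.094.
E_xy < 0: the goods are complements.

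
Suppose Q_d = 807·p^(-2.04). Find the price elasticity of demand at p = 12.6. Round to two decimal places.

For a Cobb–Douglas (constant-elasticity) form Q_d = A·p^α·…, the elasticity with respect to p equals the exponent α at every point.
Here the exponent on p is -2.04, so the price elasticity of demand is -2.04.

-2.04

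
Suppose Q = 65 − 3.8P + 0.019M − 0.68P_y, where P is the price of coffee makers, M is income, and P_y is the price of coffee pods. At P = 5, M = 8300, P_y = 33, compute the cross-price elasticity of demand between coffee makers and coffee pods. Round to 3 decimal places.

Substituting, Q = 65 − 3.8(5) + 0.019(8300) − 0.68(33) = 65 − 19 + 157.7 − 22.44 = 181.26.
∂Q/∂P_y = −0.68, so E_xy = -0.68·(33/181.26) ≈ -0.124.
E_xy < 0: the goods are complements.

-0.124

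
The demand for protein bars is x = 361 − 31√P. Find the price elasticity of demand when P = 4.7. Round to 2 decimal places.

At P = 4.7, x = 293.7936.
dx/dP = −31/(2√P) = −31/(2·2.1679).
Point elasticity E = (dx/dP)·(P/x) = -7.1496 × 4.7/293.7936 ≈ -0.11.
|E| < 1, so demand is inelastic at this price.

-0.11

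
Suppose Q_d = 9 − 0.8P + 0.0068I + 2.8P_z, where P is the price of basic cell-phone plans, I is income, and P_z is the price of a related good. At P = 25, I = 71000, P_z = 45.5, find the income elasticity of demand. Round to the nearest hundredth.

0.81

First evaluate Q_d: 9 − 0.8(25) + 0.0068(71000) + 2.8(45.5) = 9 − 20 + 482.8 + 127.4 = 599.2.
∂Q_d/∂I = +0.0068, so E_I = 0.0068·(71000/599.2) ≈ 0.81.
E_I ∈ (0,1): normal good (necessity).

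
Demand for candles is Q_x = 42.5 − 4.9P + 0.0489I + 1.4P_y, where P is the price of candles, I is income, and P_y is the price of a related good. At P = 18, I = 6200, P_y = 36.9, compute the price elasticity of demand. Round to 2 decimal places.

-0.29

Evaluating quantity at (P, I, P_y) gives Q_x = 42.5 − 4.9(18) + 0.0489(6200) + 1.4(36.9) = 42.5 − 88.2 + 303.18 + 51.66 = 309.14.
∂Q_x/∂P = −4.9, so E_p = (−4.9)·(18/309.14) ≈ -0.29.
|E_p| < 1: demand is inelastic.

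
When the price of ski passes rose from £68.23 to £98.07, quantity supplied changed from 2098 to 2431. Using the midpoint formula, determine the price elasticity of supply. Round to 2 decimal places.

%ΔQ = (2431 − 2098)/[(2098 + 2431)/2] = 333/2264.5 ≈ 0.1471.
%ΔP = (98.07 − 68.23)/[(68.23 + 98.07)/2] = 29.84/83.15 ≈ 0.3589.
Arc elasticity E = %ΔQ/%ΔP ≈ 0.1471/0.3589 ≈ 0.41.
|E| < 1: supply is inelastic over this range.

0.41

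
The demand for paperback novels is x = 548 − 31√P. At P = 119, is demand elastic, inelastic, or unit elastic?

At P = 119, x = 209.8299.
dx/dP = −31/(2√P) = −31/(2·10.9087).
Point elasticity E = (dx/dP)·(P/x) = -1.4209 × 119/209.8299 ≈ -0.806.
|E| ≈ 0.806 < 1, so demand is inelastic.

inelastic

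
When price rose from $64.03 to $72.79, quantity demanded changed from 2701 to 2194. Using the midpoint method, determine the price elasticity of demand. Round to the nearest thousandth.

%ΔQ = (2194 − 2701)/[(2701 + 2194)/2] = -507/2447.5 ≈ -0.2072.
%Δp = (72.79 − 64.03)/[(64.03 + 72.79)/2] = 8.76/68.41 ≈ 0.1281.
Arc elasticity E = %ΔQ/%Δp ≈ -0.2072/0.1281 ≈ -1.618.
|E| > 1: demand is elastic over this range.

-1.618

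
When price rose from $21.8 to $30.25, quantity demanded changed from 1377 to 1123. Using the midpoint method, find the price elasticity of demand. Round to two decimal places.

%Δq = (1123 − 1377)/[(1377 + 1123)/2] = -254/1250 ≈ -0.2032.
%Δp = (30.25 − 21.8)/[(21.8 + 30.25)/2] = 8.45/26.025 ≈ 0.3247.
Arc elasticity E = %Δq/%Δp ≈ -0.2032/0.3247 ≈ -0.63.
|E| < 1: demand is inelastic over this range.

-0.63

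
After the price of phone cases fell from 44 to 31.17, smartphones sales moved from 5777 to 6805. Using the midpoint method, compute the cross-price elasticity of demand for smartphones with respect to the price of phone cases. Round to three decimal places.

-0.479

%ΔQ_x = (6805 − 5777)/[(5777+6805)/2] = 1028/6291 ≈ 0.1634.
%ΔP_y = (31.17 − 44)/[(44+31.17)/2] ≈ -0.3414.
E_xy = 0.1634/-0.3414 ≈ -0.479.
E_xy < 0, so smartphones and phone cases are complements.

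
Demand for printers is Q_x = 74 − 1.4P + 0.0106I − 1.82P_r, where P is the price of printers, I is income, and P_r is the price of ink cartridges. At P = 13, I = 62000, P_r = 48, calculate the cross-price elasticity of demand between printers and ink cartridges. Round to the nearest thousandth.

-0.140

Substituting, Q_x = 74 − 1.4(13) + 0.0106(62000) − 1.82(48) = 74 − 18.2 + 657.2 − 87.36 = 625.64.
∂Q_x/∂P_r = −1.82, so E_xy = -1.82·(48/625.64) ≈ -0.140.
E_xy < 0: the goods are complements.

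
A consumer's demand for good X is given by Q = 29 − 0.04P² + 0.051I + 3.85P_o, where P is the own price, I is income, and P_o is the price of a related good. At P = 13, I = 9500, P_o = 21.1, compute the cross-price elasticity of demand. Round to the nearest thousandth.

First evaluate Q: 29 − 0.04(13)² + 0.051(9500) + 3.85(21.1) = 29 − 6.76 + 484.5 + 81.235 = 587.975.
∂Q/∂P_o = +3.85, so E_xy = 3.85·(21.1/587.975) ≈ 0.138.
E_xy > 0: the goods are substitutes.

0.138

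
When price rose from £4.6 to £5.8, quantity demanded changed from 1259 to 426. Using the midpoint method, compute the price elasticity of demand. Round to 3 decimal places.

-4.284

%ΔQ = (426 − 1259)/[(1259 + 426)/2] = -833/842.5 ≈ -0.9887.
%ΔP = (5.8 − 4.6)/[(4.6 + 5.8)/2] = 1.2/5.2 ≈ 0.2308.
Arc elasticity E = %ΔQ/%ΔP ≈ -0.9887/0.2308 ≈ -4.284.
|E| > 1: demand is elastic over this range.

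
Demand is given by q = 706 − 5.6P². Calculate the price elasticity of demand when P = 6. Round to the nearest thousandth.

-0.799

At P = 6, q = 504.4.
dq/dP = −2·5.6·P = −67.2.
Point elasticity E = (dq/dP)·(P/q) = -67.2 × 6/504.4 ≈ -0.799.
|E| < 1, so demand is inelastic at this price.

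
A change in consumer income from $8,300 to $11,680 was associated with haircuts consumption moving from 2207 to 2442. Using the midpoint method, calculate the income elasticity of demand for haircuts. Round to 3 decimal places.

%ΔQ = (2442 − 2207)/[(2207+2442)/2] = 235/2324.5 ≈ 0.1011.
%ΔM = (11,680 − 8,300)/[(8,300+11,680)/2] = 3380/9990 ≈ 0.3383.
E_I = %ΔQ/%ΔM ≈ 0.299.
E_I ∈ (0,1): normal good (necessity).

0.299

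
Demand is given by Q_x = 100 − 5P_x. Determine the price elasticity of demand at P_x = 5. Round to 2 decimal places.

At P_x = 5, Q_x = 75.
dQ_x/dP_x = −5.
Point elasticity E = (dQ_x/dP_x)·(P_x/Q_x) = -5 × 5/75 ≈ -0.33.
|E| < 1, so demand is inelastic at this price.

-0.33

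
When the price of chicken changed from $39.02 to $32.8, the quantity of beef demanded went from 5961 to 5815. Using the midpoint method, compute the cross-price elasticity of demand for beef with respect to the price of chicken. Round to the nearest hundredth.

%ΔQ_x = (5815 − 5961)/[(5961+5815)/2] = -146/5888 ≈ -0.0248.
%ΔP_y = (32.8 − 39.02)/[(39.02+32.8)/2] ≈ -0.1732.
E_xy = -0.0248/-0.1732 ≈ 0.14.
E_xy > 0, so beef and chicken are substitutes.

0.14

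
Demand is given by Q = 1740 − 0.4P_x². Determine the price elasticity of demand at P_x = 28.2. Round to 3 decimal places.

At P_x = 28.2, Q = 1421.904.
dQ/dP_x = −2·0.4·P_x = −22.56.
Point elasticity E = (dQ/dP_x)·(P_x/Q) = -22.56 × 28.2/1421.904 ≈ -0.447.
|E| < 1, so demand is inelastic at this price.

-0.447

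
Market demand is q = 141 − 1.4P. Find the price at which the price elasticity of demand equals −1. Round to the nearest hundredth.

For linear demand q = a − bP, E = −bP/(a − bP). |E| = 1 ⇒ bP = a − bP ⇒ P = a/(2b).
P = 141/(2·1.4) ≈ 50.36.

50.36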